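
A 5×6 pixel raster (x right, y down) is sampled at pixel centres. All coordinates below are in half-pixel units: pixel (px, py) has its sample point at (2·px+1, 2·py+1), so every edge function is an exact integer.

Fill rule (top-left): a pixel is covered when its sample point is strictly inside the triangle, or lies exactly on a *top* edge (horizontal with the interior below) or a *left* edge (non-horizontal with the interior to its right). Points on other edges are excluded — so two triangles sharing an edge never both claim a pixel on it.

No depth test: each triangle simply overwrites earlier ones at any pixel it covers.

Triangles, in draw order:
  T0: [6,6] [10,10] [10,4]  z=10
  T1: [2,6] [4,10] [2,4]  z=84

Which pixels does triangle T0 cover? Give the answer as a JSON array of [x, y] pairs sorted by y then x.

T0:
  2·area = 24  (B↔C swapped to make it positive)
  edge (6, 6)→(10, 4): d=(4,-2) top-left  bias=+0
  edge (10, 4)→(10, 10): d=(0,6) right/bottom  bias=-1
  edge (10, 10)→(6, 6): d=(-4,-4) top-left  bias=+0
    (0,0)@(1, 1): e=[-30,54,0] → .  [on edge]
    (1,1)@(3, 3): e=[-18,42,0] → .  [on edge]
    (2,2)@(5, 5): e=[-6,30,0] → .  [on edge]
    (4,2)@(9, 5): e=[2,6,16] → X
    (3,3)@(7, 7): e=[6,18,0] → X  [on edge]
    (3,4)@(7, 9): e=[14,18,-8] → .
    (4,4)@(9, 9): e=[18,6,0] → X  [on edge]
    (4,5)@(9, 11): e=[26,6,-8] → .
  covered (4 px):
    . . . . .
    . . . . .
    . . . . X
    . . . X X
    . . . . X
    . . . . .
T1:
  2·area = 4  (B↔C swapped to make it positive)
  edge (2, 6)→(2, 4): d=(0,-2) top-left  bias=+0
  edge (2, 4)→(4, 10): d=(2,6) right/bottom  bias=-1
  edge (4, 10)→(2, 6): d=(-2,-4) top-left  bias=+0
    (0,0)@(1, 1): e=[-2,0,6] → .  [on edge]
    (1,3)@(3, 7): e=[2,0,2] → .  [on edge]
  covered (0 px):
    . . . . .
    . . . . .
    . . . . .
    . . . . .
    . . . . .
    . . . . .

Answer: [[4,2],[3,3],[4,3],[4,4]]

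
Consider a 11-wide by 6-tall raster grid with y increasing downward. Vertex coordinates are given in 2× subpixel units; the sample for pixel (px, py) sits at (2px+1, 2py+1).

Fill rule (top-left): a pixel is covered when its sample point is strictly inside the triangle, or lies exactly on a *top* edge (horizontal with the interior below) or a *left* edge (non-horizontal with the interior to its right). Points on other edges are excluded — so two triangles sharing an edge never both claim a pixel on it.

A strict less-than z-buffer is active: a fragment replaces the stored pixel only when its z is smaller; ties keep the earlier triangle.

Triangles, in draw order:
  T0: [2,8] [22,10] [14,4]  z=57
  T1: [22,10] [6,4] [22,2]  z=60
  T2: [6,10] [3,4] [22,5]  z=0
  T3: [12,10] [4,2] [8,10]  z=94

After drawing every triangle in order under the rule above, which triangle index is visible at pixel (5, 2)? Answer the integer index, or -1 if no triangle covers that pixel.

T0:
  2·area = 104  (B↔C swapped to make it positive)
  edge (2, 8)→(14, 4): d=(12,-4) top-left  bias=+0
  edge (14, 4)→(22, 10): d=(8,6) right/bottom  bias=-1
  edge (22, 10)→(2, 8): d=(-20,-2) top-left  bias=+0
    (8,1)@(17, 3): e=[0,-26,130] → ·  [on edge]
    (5,2)@(11, 5): e=[0,26,78] → █  [on edge]
    (6,2)@(13, 5): e=[8,14,82] → █
    (7,2)@(15, 5): e=[16,2,86] → █
    (8,2)@(17, 5): e=[24,-10,90] → ·
    (2,3)@(5, 7): e=[0,78,26] → █  [on edge]
    (3,3)@(7, 7): e=[8,66,30] → █
    (4,3)@(9, 7): e=[16,54,34] → █
    (8,3)@(17, 7): e=[48,6,50] → █
    (9,3)@(19, 7): e=[56,-6,54] → ·
    (2,4)@(5, 9): e=[24,94,-14] → ·
    (3,4)@(7, 9): e=[32,82,-10] → ·
  covered (14 px):
    · · · · · · · · · · ·
    · · · · · · · · · · ·
    · · · · · █ █ █ · · ·
    · · █ █ █ █ █ █ █ · ·
    · · · · · · █ █ █ █ ·
    · · · · · · · · · · ·
T1:
  2·area = 128
  edge (22, 10)→(6, 4): d=(-16,-6) top-left  bias=+0
  edge (6, 4)→(22, 2): d=(16,-2) top-left  bias=+0
  edge (22, 2)→(22, 10): d=(0,8) right/bottom  bias=-1
    (7,1)@(15, 3): e=[70,2,56] → █
    (8,1)@(17, 3): e=[82,6,40] → █
    (9,1)@(19, 3): e=[94,10,24] → █
    (10,1)@(21, 3): e=[106,14,8] → █
    (4,2)@(9, 5): e=[2,22,104] → █
    (5,2)@(11, 5): e=[14,26,88] → █
    (6,2)@(13, 5): e=[26,30,72] → █
    (4,3)@(9, 7): e=[-30,54,104] → ·
    (5,3)@(11, 7): e=[-18,58,88] → ·
    (6,3)@(13, 7): e=[-6,62,72] → ·
    (7,3)@(15, 7): e=[6,66,56] → █
    (7,4)@(15, 9): e=[-26,98,56] → ·
  covered (16 px):
    · · · · · · · · · · ·
    · · · · · · · █ █ █ █
    · · · · █ █ █ █ █ █ █
    · · · · · · · █ █ █ █
    · · · · · · · · · · █
    · · · · · · · · · · ·
T2:
  2·area = 111
  edge (6, 10)→(3, 4): d=(-3,-6) top-left  bias=+0
  edge (3, 4)→(22, 5): d=(19,1) right/bottom  bias=-1
  edge (22, 5)→(6, 10): d=(-16,5) right/bottom  bias=-1
    (2,2)@(5, 5): e=[9,17,85] → █
    (3,2)@(7, 5): e=[21,15,75] → █
    (4,2)@(9, 5): e=[33,13,65] → █
    (5,2)@(11, 5): e=[45,11,55] → █
    (6,2)@(13, 5): e=[57,9,45] → █
    (7,2)@(15, 5): e=[69,7,35] → █
    (8,2)@(17, 5): e=[81,5,25] → █
    (9,2)@(19, 5): e=[93,3,15] → █
    (10,2)@(21, 5): e=[105,1,5] → █
    (2,3)@(5, 7): e=[3,55,53] → █
    (8,3)@(17, 7): e=[75,43,-7] → ·
    (9,3)@(19, 7): e=[87,41,-17] → ·
  covered (17 px):
    · · · · · · · · · · ·
    · · · · · · · · · · ·
    · · █ █ █ █ █ █ █ █ █
    · · █ █ █ █ █ █ · · ·
    · · · █ █ · · · · · ·
    · · · · · · · · · · ·
T3:
  2·area = 32  (B↔C swapped to make it positive)
  edge (12, 10)→(8, 10): d=(-4,0) right/bottom  bias=-1
  edge (8, 10)→(4, 2): d=(-4,-8) top-left  bias=+0
  edge (4, 2)→(12, 10): d=(8,8) right/bottom  bias=-1
    (1,0)@(3, 1): e=[36,-4,0] → ·  [on edge]
    (2,1)@(5, 3): e=[28,4,0] → ·  [on edge]
    (3,2)@(7, 5): e=[20,12,0] → ·  [on edge]
    (3,3)@(7, 7): e=[12,4,16] → █
    (4,3)@(9, 7): e=[12,20,0] → ·  [on edge]
    (3,4)@(7, 9): e=[4,-4,32] → ·
    (4,4)@(9, 9): e=[4,12,16] → █
    (5,4)@(11, 9): e=[4,28,0] → ·  [on edge]
    (4,5)@(9, 11): e=[-4,4,32] → ·
    (6,5)@(13, 11): e=[-4,36,0] → ·  [on edge]
  covered (2 px):
    · · · · · · · · · · ·
    · · · · · · · · · · ·
    · · · · · · · · · · ·
    · · · █ · · · · · · ·
    · · · · █ · · · · · ·
    · · · · · · · · · · ·

Z-buffer (winner per pixel, '.' = empty):
  . . . . . . . . . . .
  . . . . . . . 1 1 1 1
  . . 2 2 2 2 2 2 2 2 2
  . . 2 2 2 2 2 2 0 1 1
  . . . 2 2 . 0 0 0 0 1
  . . . . . . . . . . .

Result: 2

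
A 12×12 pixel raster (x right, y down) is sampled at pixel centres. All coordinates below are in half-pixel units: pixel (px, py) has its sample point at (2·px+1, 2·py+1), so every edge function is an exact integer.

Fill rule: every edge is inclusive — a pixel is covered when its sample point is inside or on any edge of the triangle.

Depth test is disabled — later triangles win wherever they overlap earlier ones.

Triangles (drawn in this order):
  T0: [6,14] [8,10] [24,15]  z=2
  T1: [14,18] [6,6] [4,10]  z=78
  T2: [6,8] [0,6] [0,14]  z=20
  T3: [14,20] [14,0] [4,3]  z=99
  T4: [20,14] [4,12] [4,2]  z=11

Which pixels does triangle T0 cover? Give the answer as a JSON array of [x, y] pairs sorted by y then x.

T0:
  2·area = 74
  edge (6, 14)→(8, 10): d=(2,-4) inclusive
  edge (8, 10)→(24, 15): d=(16,5) inclusive
  edge (24, 15)→(6, 14): d=(-18,-1) inclusive
    (4,5)@(9, 11): e=[6,11,57] → █
    (5,5)@(11, 11): e=[14,1,59] → █
    (6,5)@(13, 11): e=[22,-9,61] → ·
    (3,6)@(7, 13): e=[2,53,19] → █
    (6,6)@(13, 13): e=[26,23,25] → █
    (7,6)@(15, 13): e=[34,13,27] → █
    (8,6)@(17, 13): e=[42,3,29] → █
    (9,6)@(19, 13): e=[50,-7,31] → ·
    (3,7)@(7, 15): e=[6,85,-17] → ·
    (4,7)@(9, 15): e=[14,75,-15] → ·
    (5,7)@(11, 15): e=[22,65,-13] → ·
    (6,7)@(13, 15): e=[30,55,-11] → ·
  covered (8 px):
    · · · · · · · · · · · ·
    · · · · · · · · · · · ·
    · · · · · · · · · · · ·
    · · · · · · · · · · · ·
    · · · · · · · · · · · ·
    · · · · █ █ · · · · · ·
    · · · █ █ █ █ █ █ · · ·
    · · · · · · · · · · · ·
    · · · · · · · · · · · ·
    · · · · · · · · · · · ·
    · · · · · · · · · · · ·
    · · · · · · · · · · · ·
T1:
  2·area = 56  (B↔C swapped to make it positive)
  edge (14, 18)→(4, 10): d=(-10,-8) inclusive
  edge (4, 10)→(6, 6): d=(2,-4) inclusive
  edge (6, 6)→(14, 18): d=(8,12) inclusive
    (2,4)@(5, 9): e=[18,2,36] → █
    (3,4)@(7, 9): e=[34,10,12] → █
    (4,4)@(9, 9): e=[50,18,-12] → ·
    (2,5)@(5, 11): e=[-2,6,52] → ·
    (3,5)@(7, 11): e=[14,14,28] → █
    (4,5)@(9, 11): e=[30,22,4] → █
    (5,5)@(11, 11): e=[46,30,-20] → ·
    (3,6)@(7, 13): e=[-6,18,44] → ·
    (4,6)@(9, 13): e=[10,26,20] → █
    (5,6)@(11, 13): e=[26,34,-4] → ·
    (4,7)@(9, 15): e=[-10,30,36] → ·
    (5,7)@(11, 15): e=[6,38,12] → █
  covered (7 px):
    · · · · · · · · · · · ·
    · · · · · · · · · · · ·
    · · · · · · · · · · · ·
    · · · · · · · · · · · ·
    · · █ █ · · · · · · · ·
    · · · █ █ · · · · · · ·
    · · · · █ · · · · · · ·
    · · · · · █ · · · · · ·
    · · · · · · █ · · · · ·
    · · · · · · · · · · · ·
    · · · · · · · · · · · ·
    · · · · · · · · · · · ·
T2:
  2·area = 48  (B↔C swapped to make it positive)
  edge (6, 8)→(0, 14): d=(-6,6) inclusive
  edge (0, 14)→(0, 6): d=(0,-8) inclusive
  edge (0, 6)→(6, 8): d=(6,2) inclusive
    (6,0)@(13, 1): e=[0,104,-56] → ·  [on edge]
    (5,1)@(11, 3): e=[0,88,-40] → ·  [on edge]
    (4,2)@(9, 5): e=[0,72,-24] → ·  [on edge]
    (0,3)@(1, 7): e=[36,8,4] → █
    (1,3)@(3, 7): e=[24,24,0] → █  [on edge]
    (2,3)@(5, 7): e=[12,40,-4] → ·
    (3,3)@(7, 7): e=[0,56,-8] → ·  [on edge]
    (0,4)@(1, 9): e=[24,8,16] → █
    (2,4)@(5, 9): e=[0,40,8] → █  [on edge]
    (3,4)@(7, 9): e=[-12,56,4] → ·
    (4,4)@(9, 9): e=[-24,72,0] → ·  [on edge]
    (0,5)@(1, 11): e=[12,8,28] → █
    (1,5)@(3, 11): e=[0,24,24] → █  [on edge]
    (7,5)@(15, 11): e=[-72,120,0] → ·  [on edge]
    (0,6)@(1, 13): e=[0,8,40] → █  [on edge]
    (10,6)@(21, 13): e=[-120,168,0] → ·  [on edge]
  covered (8 px):
    · · · · · · · · · · · ·
    · · · · · · · · · · · ·
    · · · · · · · · · · · ·
    █ █ · · · · · · · · · ·
    █ █ █ · · · · · · · · ·
    █ █ · · · · · · · · · ·
    █ · · · · · · · · · · ·
    · · · · · · · · · · · ·
    · · · · · · · · · · · ·
    · · · · · · · · · · · ·
    · · · · · · · · · · · ·
    · · · · · · · · · · · ·
T3:
  2·area = 200  (B↔C swapped to make it positive)
  edge (14, 20)→(4, 3): d=(-10,-17) inclusive
  edge (4, 3)→(14, 0): d=(10,-3) inclusive
  edge (14, 0)→(14, 20): d=(0,20) inclusive
    (5,0)@(11, 1): e=[139,1,60] → █
    (6,0)@(13, 1): e=[173,7,20] → █
    (7,0)@(15, 1): e=[207,13,-20] → ·
    (2,1)@(5, 3): e=[17,3,180] → █
    (3,1)@(7, 3): e=[51,9,140] → █
    (4,1)@(9, 3): e=[85,15,100] → █
    (7,1)@(15, 3): e=[187,33,-20] → ·
    (2,2)@(5, 5): e=[-3,23,180] → ·
    (3,2)@(7, 5): e=[31,29,140] → █
    (7,2)@(15, 5): e=[167,53,-20] → ·
    (3,3)@(7, 7): e=[11,49,140] → █
    (7,3)@(15, 7): e=[147,73,-20] → ·
  covered (25 px):
    · · · · · █ █ · · · · ·
    · · █ █ █ █ █ · · · · ·
    · · · █ █ █ █ · · · · ·
    · · · █ █ █ █ · · · · ·
    · · · · █ █ █ · · · · ·
    · · · · █ █ █ · · · · ·
    · · · · · █ █ · · · · ·
    · · · · · · █ · · · · ·
    · · · · · · █ · · · · ·
    · · · · · · · · · · · ·
    · · · · · · · · · · · ·
    · · · · · · · · · · · ·
T4:
  2·area = 160
  edge (20, 14)→(4, 12): d=(-16,-2) inclusive
  edge (4, 12)→(4, 2): d=(0,-10) inclusive
  edge (4, 2)→(20, 14): d=(16,12) inclusive
    (2,1)@(5, 3): e=[146,10,4] → █
    (3,1)@(7, 3): e=[150,30,-20] → ·
    (2,2)@(5, 5): e=[114,10,36] → █
    (3,2)@(7, 5): e=[118,30,12] → █
    (4,2)@(9, 5): e=[122,50,-12] → ·
    (2,3)@(5, 7): e=[82,10,68] → █
    (4,3)@(9, 7): e=[90,50,20] → █
    (5,3)@(11, 7): e=[94,70,-4] → ·
    (2,4)@(5, 9): e=[50,10,100] → █
    (5,4)@(11, 9): e=[62,70,28] → █
    (6,4)@(13, 9): e=[66,90,4] → █
    (7,4)@(15, 9): e=[70,110,-20] → ·
  covered (20 px):
    · · · · · · · · · · · ·
    · · █ · · · · · · · · ·
    · · █ █ · · · · · · · ·
    · · █ █ █ · · · · · · ·
    · · █ █ █ █ █ · · · · ·
    · · █ █ █ █ █ █ · · · ·
    · · · · · · █ █ █ · · ·
    · · · · · · · · · · · ·
    · · · · · · · · · · · ·
    · · · · · · · · · · · ·
    · · · · · · · · · · · ·
    · · · · · · · · · · · ·

Answer: [[4,5],[5,5],[3,6],[4,6],[5,6],[6,6],[7,6],[8,6]]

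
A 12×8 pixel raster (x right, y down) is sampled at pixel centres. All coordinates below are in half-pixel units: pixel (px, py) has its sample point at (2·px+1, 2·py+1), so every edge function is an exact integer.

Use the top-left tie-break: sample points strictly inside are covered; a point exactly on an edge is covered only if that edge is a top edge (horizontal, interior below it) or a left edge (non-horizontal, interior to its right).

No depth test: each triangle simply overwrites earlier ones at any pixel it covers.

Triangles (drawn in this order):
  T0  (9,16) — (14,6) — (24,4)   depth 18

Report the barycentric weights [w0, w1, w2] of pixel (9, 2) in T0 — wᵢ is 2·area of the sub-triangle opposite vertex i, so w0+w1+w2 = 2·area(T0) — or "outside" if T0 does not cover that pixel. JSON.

T0:
  2·area = 90
  edge (9, 16)→(14, 6): d=(5,-10) top-left  bias=+0
  edge (14, 6)→(24, 4): d=(10,-2) top-left  bias=+0
  edge (24, 4)→(9, 16): d=(-15,12) right/bottom  bias=-1
    (9,2)@(19, 5): e=[45,0,45] → #  [on edge]
    (10,2)@(21, 5): e=[65,4,21] → #
    (11,2)@(23, 5): e=[85,8,-3] → ·
    (4,3)@(9, 7): e=[-45,0,135] → ·  [on edge]
    (7,3)@(15, 7): e=[15,12,63] → #
    (8,3)@(17, 7): e=[35,16,39] → #
    (10,3)@(21, 7): e=[75,24,-9] → ·
    (6,4)@(13, 9): e=[5,28,57] → #
    (9,4)@(19, 9): e=[65,40,-15] → ·
    (6,5)@(13, 11): e=[15,48,27] → #
    (8,5)@(17, 11): e=[55,56,-21] → ·
    (5,6)@(11, 13): e=[5,64,21] → #
  covered (11 px):
    · · · · · · · · · · · ·
    · · · · · · · · · · · ·
    · · · · · · · · · # # ·
    · · · · · · · # # # · ·
    · · · · · · # # # · · ·
    · · · · · · # # · · · ·
    · · · · · # · · · · · ·
    · · · · · · · · · · · ·

Answer: [0,45,45]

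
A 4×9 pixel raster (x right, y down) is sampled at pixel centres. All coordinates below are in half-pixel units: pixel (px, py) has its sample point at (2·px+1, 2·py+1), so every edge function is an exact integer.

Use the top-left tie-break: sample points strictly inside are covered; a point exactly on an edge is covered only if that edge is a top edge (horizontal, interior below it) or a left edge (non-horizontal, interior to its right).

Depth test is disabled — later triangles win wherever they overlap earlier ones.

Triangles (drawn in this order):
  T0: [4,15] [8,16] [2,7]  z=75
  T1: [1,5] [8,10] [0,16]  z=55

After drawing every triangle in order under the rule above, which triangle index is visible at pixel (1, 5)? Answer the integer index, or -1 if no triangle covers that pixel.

T0:
  2·area = 30  (B↔C swapped to make it positive)
  edge (4, 15)→(2, 7): d=(-2,-8) top-left  bias=+0
  edge (2, 7)→(8, 16): d=(6,9) right/bottom  bias=-1
  edge (8, 16)→(4, 15): d=(-4,-1) top-left  bias=+0
    (0,1)@(1, 3): e=[0,-15,45] → ·  [on edge]
    (1,4)@(3, 9): e=[4,3,23] → #
    (2,4)@(5, 9): e=[20,-15,25] → ·
    (1,5)@(3, 11): e=[0,15,15] → #  [on edge]
    (2,5)@(5, 11): e=[16,-3,17] → ·
    (1,6)@(3, 13): e=[-4,27,7] → ·
    (2,6)@(5, 13): e=[12,9,9] → #
    (3,6)@(7, 13): e=[28,-9,11] → ·
    (2,7)@(5, 15): e=[8,21,1] → #
    (3,7)@(7, 15): e=[24,3,3] → #
    (2,8)@(5, 17): e=[4,33,-7] → ·
    (3,8)@(7, 17): e=[20,15,-5] → ·
  covered (5 px):
    · · · ·
    · · · ·
    · · · ·
    · · · ·
    · # · ·
    · # · ·
    · · # ·
    · · # #
    · · · ·
T1:
  2·area = 82
  edge (1, 5)→(8, 10): d=(7,5) right/bottom  bias=-1
  edge (8, 10)→(0, 16): d=(-8,6) right/bottom  bias=-1
  edge (0, 16)→(1, 5): d=(1,-11) top-left  bias=+0
    (0,2)@(1, 5): e=[0,82,0] → ·  [on edge]
    (0,3)@(1, 7): e=[14,66,2] → #
    (1,3)@(3, 7): e=[4,54,24] → #
    (2,3)@(5, 7): e=[-6,42,46] → ·
    (0,4)@(1, 9): e=[28,50,4] → #
    (2,4)@(5, 9): e=[8,26,48] → #
    (3,4)@(7, 9): e=[-2,14,70] → ·
    (0,5)@(1, 11): e=[42,34,6] → #
    (3,5)@(7, 11): e=[12,-2,72] → ·
    (0,6)@(1, 13): e=[56,18,8] → #
    (2,6)@(5, 13): e=[36,-6,52] → ·
    (0,7)@(1, 15): e=[70,2,10] → #
  covered (11 px):
    · · · ·
    · · · ·
    · · · ·
    # # · ·
    # # # ·
    # # # ·
    # # · ·
    # · · ·
    · · · ·

Z-buffer (winner per pixel, '.' = empty):
  . . . .
  . . . .
  . . . .
  1 1 . .
  1 1 1 .
  1 1 1 .
  1 1 0 .
  1 . 0 0
  . . . .

Answer: 1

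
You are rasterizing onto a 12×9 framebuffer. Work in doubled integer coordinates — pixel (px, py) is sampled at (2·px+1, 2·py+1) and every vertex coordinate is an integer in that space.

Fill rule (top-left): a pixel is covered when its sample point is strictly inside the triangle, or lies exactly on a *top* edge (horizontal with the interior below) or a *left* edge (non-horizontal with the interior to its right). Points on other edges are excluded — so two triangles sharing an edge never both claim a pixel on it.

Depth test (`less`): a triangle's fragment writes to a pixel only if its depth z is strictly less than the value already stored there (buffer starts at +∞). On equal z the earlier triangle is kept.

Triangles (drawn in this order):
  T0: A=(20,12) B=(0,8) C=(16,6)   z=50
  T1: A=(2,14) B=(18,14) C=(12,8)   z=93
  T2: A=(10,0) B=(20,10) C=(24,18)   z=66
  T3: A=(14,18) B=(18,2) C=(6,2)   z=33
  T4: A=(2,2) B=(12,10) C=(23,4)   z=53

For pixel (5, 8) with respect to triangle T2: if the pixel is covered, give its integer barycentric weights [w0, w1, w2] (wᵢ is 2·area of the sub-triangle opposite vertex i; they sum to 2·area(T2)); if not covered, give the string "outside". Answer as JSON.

T0:
  2·area = 104
  edge (20, 12)→(0, 8): d=(-20,-4) top-left  bias=+0
  edge (0, 8)→(16, 6): d=(16,-2) top-left  bias=+0
  edge (16, 6)→(20, 12): d=(4,6) right/bottom  bias=-1
    (4,3)@(9, 7): e=[56,2,46] → X
    (5,3)@(11, 7): e=[64,6,34] → X
    (6,3)@(13, 7): e=[72,10,22] → X
    (7,3)@(15, 7): e=[80,14,10] → X
    (8,3)@(17, 7): e=[88,18,-2] → .
    (2,4)@(5, 9): e=[0,26,78] → X  [on edge]
    (3,4)@(7, 9): e=[8,30,66] → X
    (8,4)@(17, 9): e=[48,50,6] → X
    (9,4)@(19, 9): e=[56,54,-6] → .
    (2,5)@(5, 11): e=[-40,58,86] → .
    (3,5)@(7, 11): e=[-32,62,74] → .
    (4,5)@(9, 11): e=[-24,66,62] → .
    (7,5)@(15, 11): e=[0,78,26] → X  [on edge]
  covered (14 px):
    . . . . . . . . . . . .
    . . . . . . . . . . . .
    . . . . . . . . . . . .
    . . . . X X X X . . . .
    . . X X X X X X X . . .
    . . . . . . . X X X . .
    . . . . . . . . . . . .
    . . . . . . . . . . . .
    . . . . . . . . . . . .
T1:
  2·area = 96  (B↔C swapped to make it positive)
  edge (2, 14)→(12, 8): d=(10,-6) top-left  bias=+0
  edge (12, 8)→(18, 14): d=(6,6) right/bottom  bias=-1
  edge (18, 14)→(2, 14): d=(-16,0) right/bottom  bias=-1
    (2,0)@(5, 1): e=[-112,0,208] → .  [on edge]
    (3,1)@(7, 3): e=[-80,0,176] → .  [on edge]
    (4,2)@(9, 5): e=[-48,0,144] → .  [on edge]
    (8,2)@(17, 5): e=[0,-48,144] → .  [on edge]
    (5,3)@(11, 7): e=[-16,0,112] → .  [on edge]
    (5,4)@(11, 9): e=[4,12,80] → X
    (6,4)@(13, 9): e=[16,0,80] → .  [on edge]
    (3,5)@(7, 11): e=[0,48,48] → X  [on edge]
    (4,5)@(9, 11): e=[12,36,48] → X
    (6,5)@(13, 11): e=[36,12,48] → X
    (7,5)@(15, 11): e=[48,0,48] → .  [on edge]
    (2,6)@(5, 13): e=[8,72,16] → X
    (8,6)@(17, 13): e=[80,0,16] → .  [on edge]
    (9,7)@(19, 15): e=[112,0,-16] → .  [on edge]
    (10,8)@(21, 17): e=[144,0,-48] → .  [on edge]
  covered (11 px):
    . . . . . . . . . . . .
    . . . . . . . . . . . .
    . . . . . . . . . . . .
    . . . . . . . . . . . .
    . . . . . X . . . . . .
    . . . X X X X . . . . .
    . . X X X X X X . . . .
    . . . . . . . . . . . .
    . . . . . . . . . . . .
T2:
  2·area = 40
  edge (10, 0)→(20, 10): d=(10,10) right/bottom  bias=-1
  edge (20, 10)→(24, 18): d=(4,8) right/bottom  bias=-1
  edge (24, 18)→(10, 0): d=(-14,-18) top-left  bias=+0
    (5,0)@(11, 1): e=[0,36,4] → .  [on edge]
    (6,1)@(13, 3): e=[0,28,12] → .  [on edge]
    (7,2)@(15, 5): e=[0,20,20] → .  [on edge]
    (8,3)@(17, 7): e=[0,12,28] → .  [on edge]
    (8,4)@(17, 9): e=[20,20,0] → X  [on edge]
    (9,4)@(19, 9): e=[0,4,36] → .  [on edge]
    (8,5)@(17, 11): e=[40,28,-28] → .
    (9,5)@(19, 11): e=[20,12,8] → X
    (10,5)@(21, 11): e=[0,-4,44] → .  [on edge]
    (9,6)@(19, 13): e=[40,20,-20] → .
    (10,6)@(21, 13): e=[20,4,16] → X
    (11,6)@(23, 13): e=[0,-12,52] → .  [on edge]
  covered (3 px):
    . . . . . . . . . . . .
    . . . . . . . . . . . .
    . . . . . . . . . . . .
    . . . . . . . . . . . .
    . . . . . . . . X . . .
    . . . . . . . . . X . .
    . . . . . . . . . . X .
    . . . . . . . . . . . .
    . . . . . . . . . . . .
T3:
  2·area = 192  (B↔C swapped to make it positive)
  edge (14, 18)→(6, 2): d=(-8,-16) top-left  bias=+0
  edge (6, 2)→(18, 2): d=(12,0) top-left  bias=+0
  edge (18, 2)→(14, 18): d=(-4,16) right/bottom  bias=-1
    (3,1)@(7, 3): e=[8,12,172] → X
    (4,1)@(9, 3): e=[40,12,140] → X
    (5,1)@(11, 3): e=[72,12,108] → X
    (6,1)@(13, 3): e=[104,12,76] → X
    (7,1)@(15, 3): e=[136,12,44] → X
    (8,1)@(17, 3): e=[168,12,12] → X
    (9,1)@(19, 3): e=[200,12,-20] → .
    (3,2)@(7, 5): e=[-8,36,164] → .
    (4,2)@(9, 5): e=[24,36,132] → X
    (9,2)@(19, 5): e=[184,36,-28] → .
    (4,3)@(9, 7): e=[8,60,124] → X
    (8,3)@(17, 7): e=[136,60,-4] → .
  covered (24 px):
    . . . . . . . . . . . .
    . . . X X X X X X . . .
    . . . . X X X X X . . .
    . . . . X X X X . . . .
    . . . . . X X X . . . .
    . . . . . X X X . . . .
    . . . . . . X X . . . .
    . . . . . . X . . . . .
    . . . . . . . . . . . .
T4:
  2·area = 148  (B↔C swapped to make it positive)
  edge (2, 2)→(23, 4): d=(21,2) right/bottom  bias=-1
  edge (23, 4)→(12, 10): d=(-11,6) right/bottom  bias=-1
  edge (12, 10)→(2, 2): d=(-10,-8) top-left  bias=+0
    (2,1)@(5, 3): e=[15,119,14] → X
    (3,1)@(7, 3): e=[11,107,30] → X
    (4,1)@(9, 3): e=[7,95,46] → X
    (5,1)@(11, 3): e=[3,83,62] → X
    (6,1)@(13, 3): e=[-1,71,78] → .
    (2,2)@(5, 5): e=[57,97,-6] → .
    (3,2)@(7, 5): e=[53,85,10] → X
    (6,2)@(13, 5): e=[41,49,58] → X
    (7,2)@(15, 5): e=[37,37,74] → X
    (8,2)@(17, 5): e=[33,25,90] → X
    (9,2)@(19, 5): e=[29,13,106] → X
    (10,2)@(21, 5): e=[25,1,122] → X
  covered (19 px):
    . . . . . . . . . . . .
    . . X X X X . . . . . .
    . . . X X X X X X X X .
    . . . . X X X X X . . .
    . . . . . X X . . . . .
    . . . . . . . . . . . .
    . . . . . . . . . . . .
    . . . . . . . . . . . .
    . . . . . . . . . . . .

Final: "outside"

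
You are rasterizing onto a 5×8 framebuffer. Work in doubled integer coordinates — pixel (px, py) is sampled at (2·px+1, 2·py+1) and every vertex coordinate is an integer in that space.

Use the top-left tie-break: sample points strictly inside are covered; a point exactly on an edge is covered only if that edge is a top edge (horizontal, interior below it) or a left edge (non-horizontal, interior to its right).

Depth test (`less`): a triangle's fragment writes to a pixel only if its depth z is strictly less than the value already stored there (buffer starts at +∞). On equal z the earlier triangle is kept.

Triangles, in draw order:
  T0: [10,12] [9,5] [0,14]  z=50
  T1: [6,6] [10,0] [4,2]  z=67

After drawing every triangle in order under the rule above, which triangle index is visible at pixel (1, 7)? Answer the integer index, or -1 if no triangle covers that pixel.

T0:
  2·area = 72  (B↔C swapped to make it positive)
  edge (10, 12)→(0, 14): d=(-10,2) right/bottom  bias=-1
  edge (0, 14)→(9, 5): d=(9,-9) top-left  bias=+0
  edge (9, 5)→(10, 12): d=(1,7) right/bottom  bias=-1
    (4,2)@(9, 5): e=[72,0,0] → ·  [on edge]
    (3,3)@(7, 7): e=[56,0,16] → #  [on edge]
    (4,3)@(9, 7): e=[52,18,2] → #
    (2,4)@(5, 9): e=[40,0,32] → #  [on edge]
    (1,5)@(3, 11): e=[24,0,48] → #  [on edge]
    (0,6)@(1, 13): e=[8,0,64] → #  [on edge]
    (2,6)@(5, 13): e=[0,36,36] → ·  [on edge]
    (3,6)@(7, 13): e=[-4,54,22] → ·
    (4,6)@(9, 13): e=[-8,72,8] → ·
    (0,7)@(1, 15): e=[-12,18,66] → ·
    (1,7)@(3, 15): e=[-16,36,52] → ·
  covered (11 px):
    · · · · ·
    · · · · ·
    · · · · ·
    · · · # #
    · · # # #
    · # # # #
    # # · · ·
    · · · · ·
T1:
  2·area = 28  (B↔C swapped to make it positive)
  edge (6, 6)→(4, 2): d=(-2,-4) top-left  bias=+0
  edge (4, 2)→(10, 0): d=(6,-2) top-left  bias=+0
  edge (10, 0)→(6, 6): d=(-4,6) right/bottom  bias=-1
    (3,0)@(7, 1): e=[14,0,14] → #  [on edge]
    (4,0)@(9, 1): e=[22,4,2] → #
    (0,1)@(1, 3): e=[-14,0,42] → ·  [on edge]
    (2,1)@(5, 3): e=[2,8,18] → #
    (4,1)@(9, 3): e=[18,16,-6] → ·
    (2,2)@(5, 5): e=[-2,20,10] → ·
    (3,2)@(7, 5): e=[6,24,-2] → ·
  covered (4 px):
    · · · # #
    · · # # ·
    · · · · ·
    · · · · ·
    · · · · ·
    · · · · ·
    · · · · ·
    · · · · ·

Z-buffer (winner per pixel, '.' = empty):
  . . . 1 1
  . . 1 1 .
  . . . . .
  . . . 0 0
  . . 0 0 0
  . 0 0 0 0
  0 0 . . .
  . . . . .

Answer: -1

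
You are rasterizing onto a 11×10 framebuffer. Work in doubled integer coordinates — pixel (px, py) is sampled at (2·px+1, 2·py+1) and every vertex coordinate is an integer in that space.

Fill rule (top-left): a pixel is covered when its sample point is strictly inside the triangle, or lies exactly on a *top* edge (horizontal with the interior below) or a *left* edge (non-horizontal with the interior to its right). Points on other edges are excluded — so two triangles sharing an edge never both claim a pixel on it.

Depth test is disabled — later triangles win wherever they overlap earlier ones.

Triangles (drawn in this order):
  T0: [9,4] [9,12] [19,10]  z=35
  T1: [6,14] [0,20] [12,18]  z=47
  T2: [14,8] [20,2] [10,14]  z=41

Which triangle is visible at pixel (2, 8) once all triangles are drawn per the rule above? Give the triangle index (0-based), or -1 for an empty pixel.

T0:
  2·area = 80  (B↔C swapped to make it positive)
  edge (9, 4)→(19, 10): d=(10,6) right/bottom  bias=-1
  edge (19, 10)→(9, 12): d=(-10,2) right/bottom  bias=-1
  edge (9, 12)→(9, 4): d=(0,-8) top-left  bias=+0
    (4,0)@(9, 1): e=[-30,110,0] → ·  [on edge]
    (4,1)@(9, 3): e=[-10,90,0] → ·  [on edge]
    (4,2)@(9, 5): e=[10,70,0] → █  [on edge]
    (5,2)@(11, 5): e=[-2,66,16] → ·
    (4,3)@(9, 7): e=[30,50,0] → █  [on edge]
    (5,3)@(11, 7): e=[18,46,16] → █
    (6,3)@(13, 7): e=[6,42,32] → █
    (7,3)@(15, 7): e=[-6,38,48] → ·
    (4,4)@(9, 9): e=[50,30,0] → █  [on edge]
    (7,4)@(15, 9): e=[14,18,48] → █
    (8,4)@(17, 9): e=[2,14,64] → █
    (9,4)@(19, 9): e=[-10,10,80] → ·
    (4,5)@(9, 11): e=[70,10,0] → █  [on edge]
    (4,6)@(9, 13): e=[90,-10,0] → ·  [on edge]
    (4,7)@(9, 15): e=[110,-30,0] → ·  [on edge]
    (4,8)@(9, 17): e=[130,-50,0] → ·  [on edge]
    (4,9)@(9, 19): e=[150,-70,0] → ·  [on edge]
  covered (12 px):
    · · · · · · · · · · ·
    · · · · · · · · · · ·
    · · · · █ · · · · · ·
    · · · · █ █ █ · · · ·
    · · · · █ █ █ █ █ · ·
    · · · · █ █ █ · · · ·
    · · · · · · · · · · ·
    · · · · · · · · · · ·
    · · · · · · · · · · ·
    · · · · · · · · · · ·
T1:
  2·area = 60  (B↔C swapped to make it positive)
  edge (6, 14)→(12, 18): d=(6,4) right/bottom  bias=-1
  edge (12, 18)→(0, 20): d=(-12,2) right/bottom  bias=-1
  edge (0, 20)→(6, 14): d=(6,-6) top-left  bias=+0
    (9,0)@(19, 1): e=[-130,190,0] → ·  [on edge]
    (8,1)@(17, 3): e=[-110,170,0] → ·  [on edge]
    (7,2)@(15, 5): e=[-90,150,0] → ·  [on edge]
    (6,3)@(13, 7): e=[-70,130,0] → ·  [on edge]
    (5,4)@(11, 9): e=[-50,110,0] → ·  [on edge]
    (4,5)@(9, 11): e=[-30,90,0] → ·  [on edge]
    (3,6)@(7, 13): e=[-10,70,0] → ·  [on edge]
    (2,7)@(5, 15): e=[10,50,0] → █  [on edge]
    (3,7)@(7, 15): e=[2,46,12] → █
    (4,7)@(9, 15): e=[-6,42,24] → ·
    (1,8)@(3, 17): e=[30,30,0] → █  [on edge]
    (4,8)@(9, 17): e=[6,18,36] → █
    (0,9)@(1, 19): e=[50,10,0] → █  [on edge]
  covered (9 px):
    · · · · · · · · · · ·
    · · · · · · · · · · ·
    · · · · · · · · · · ·
    · · · · · · · · · · ·
    · · · · · · · · · · ·
    · · · · · · · · · · ·
    · · · · · · · · · · ·
    · · █ █ · · · · · · ·
    · █ █ █ █ · · · · · ·
    █ █ █ · · · · · · · ·
T2:
  2·area = 12
  edge (14, 8)→(20, 2): d=(6,-6) top-left  bias=+0
  edge (20, 2)→(10, 14): d=(-10,12) right/bottom  bias=-1
  edge (10, 14)→(14, 8): d=(4,-6) top-left  bias=+0
    (10,0)@(21, 1): e=[0,-2,14] → ·  [on edge]
    (9,1)@(19, 3): e=[0,2,10] → █  [on edge]
    (10,1)@(21, 3): e=[12,-22,22] → ·
    (8,2)@(17, 5): e=[0,6,6] → █  [on edge]
    (9,2)@(19, 5): e=[12,-18,18] → ·
    (7,3)@(15, 7): e=[0,10,2] → █  [on edge]
    (8,3)@(17, 7): e=[12,-14,14] → ·
    (6,4)@(13, 9): e=[0,14,-2] → ·  [on edge]
    (7,4)@(15, 9): e=[12,-10,10] → ·
    (5,5)@(11, 11): e=[0,18,-6] → ·  [on edge]
    (4,6)@(9, 13): e=[0,22,-10] → ·  [on edge]
    (3,7)@(7, 15): e=[0,26,-14] → ·  [on edge]
    (2,8)@(5, 17): e=[0,30,-18] → ·  [on edge]
    (1,9)@(3, 19): e=[0,34,-22] → ·  [on edge]
  covered (3 px):
    · · · · · · · · · · ·
    · · · · · · · · · █ ·
    · · · · · · · · █ · ·
    · · · · · · · █ · · ·
    · · · · · · · · · · ·
    · · · · · · · · · · ·
    · · · · · · · · · · ·
    · · · · · · · · · · ·
    · · · · · · · · · · ·
    · · · · · · · · · · ·

Z-buffer (winner per pixel, '.' = empty):
  . . . . . . . . . . .
  . . . . . . . . . 2 .
  . . . . 0 . . . 2 . .
  . . . . 0 0 0 2 . . .
  . . . . 0 0 0 0 0 . .
  . . . . 0 0 0 . . . .
  . . . . . . . . . . .
  . . 1 1 . . . . . . .
  . 1 1 1 1 . . . . . .
  1 1 1 . . . . . . . .

Answer: 1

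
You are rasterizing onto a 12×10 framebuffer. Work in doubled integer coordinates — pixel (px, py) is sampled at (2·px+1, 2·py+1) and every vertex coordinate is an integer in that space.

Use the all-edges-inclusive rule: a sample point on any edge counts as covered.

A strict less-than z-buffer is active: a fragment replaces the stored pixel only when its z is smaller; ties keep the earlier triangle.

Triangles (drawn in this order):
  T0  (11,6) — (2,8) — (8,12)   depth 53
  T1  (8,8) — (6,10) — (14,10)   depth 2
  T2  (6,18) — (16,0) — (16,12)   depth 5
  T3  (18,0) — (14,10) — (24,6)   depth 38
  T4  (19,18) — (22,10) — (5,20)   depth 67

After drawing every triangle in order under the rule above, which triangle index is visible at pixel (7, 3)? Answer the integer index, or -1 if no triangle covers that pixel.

T0:
  2·area = 48  (B↔C swapped to make it positive)
  edge (11, 6)→(8, 12): d=(-3,6) inclusive
  edge (8, 12)→(2, 8): d=(-6,-4) inclusive
  edge (2, 8)→(11, 6): d=(9,-2) inclusive
    (3,3)@(7, 7): e=[21,26,1] → X
    (4,3)@(9, 7): e=[9,34,5] → X
    (5,3)@(11, 7): e=[-3,42,9] → .
    (2,4)@(5, 9): e=[27,6,15] → X
    (5,4)@(11, 9): e=[-9,30,27] → .
    (2,5)@(5, 11): e=[21,-6,33] → .
    (3,5)@(7, 11): e=[9,2,37] → X
    (4,5)@(9, 11): e=[-3,10,41] → .
    (3,6)@(7, 13): e=[3,-10,55] → .
  covered (6 px):
    . . . . . . . . . . . .
    . . . . . . . . . . . .
    . . . . . . . . . . . .
    . . . X X . . . . . . .
    . . X X X . . . . . . .
    . . . X . . . . . . . .
    . . . . . . . . . . . .
    . . . . . . . . . . . .
    . . . . . . . . . . . .
    . . . . . . . . . . . .
T1:
  2·area = 16  (B↔C swapped to make it positive)
  edge (8, 8)→(14, 10): d=(6,2) inclusive
  edge (14, 10)→(6, 10): d=(-8,0) inclusive
  edge (6, 10)→(8, 8): d=(2,-2) inclusive
    (7,0)@(15, 1): e=[-56,72,0] → .  [on edge]
    (6,1)@(13, 3): e=[-40,56,0] → .  [on edge]
    (5,2)@(11, 5): e=[-24,40,0] → .  [on edge]
    (2,3)@(5, 7): e=[0,24,-8] → .  [on edge]
    (4,3)@(9, 7): e=[-8,24,0] → .  [on edge]
    (3,4)@(7, 9): e=[8,8,0] → X  [on edge]
    (4,4)@(9, 9): e=[4,8,4] → X
    (5,4)@(11, 9): e=[0,8,8] → X  [on edge]
    (6,4)@(13, 9): e=[-4,8,12] → .
    (2,5)@(5, 11): e=[24,-8,0] → .  [on edge]
    (3,5)@(7, 11): e=[20,-8,4] → .
    (4,5)@(9, 11): e=[16,-8,8] → .
    (8,5)@(17, 11): e=[0,-8,24] → .  [on edge]
    (1,6)@(3, 13): e=[40,-24,0] → .  [on edge]
    (11,6)@(23, 13): e=[0,-24,40] → .  [on edge]
    (0,7)@(1, 15): e=[56,-40,0] → .  [on edge]
  covered (3 px):
    . . . . . . . . . . . .
    . . . . . . . . . . . .
    . . . . . . . . . . . .
    . . . . . . . . . . . .
    . . . X X X . . . . . .
    . . . . . . . . . . . .
    . . . . . . . . . . . .
    . . . . . . . . . . . .
    . . . . . . . . . . . .
    . . . . . . . . . . . .
T2:
  2·area = 120
  edge (6, 18)→(16, 0): d=(10,-18) inclusive
  edge (16, 0)→(16, 12): d=(0,12) inclusive
  edge (16, 12)→(6, 18): d=(-10,6) inclusive
    (7,1)@(15, 3): e=[12,12,96] → X
    (8,1)@(17, 3): e=[48,-12,84] → .
    (7,2)@(15, 5): e=[32,12,76] → X
    (8,2)@(17, 5): e=[68,-12,64] → .
    (6,3)@(13, 7): e=[16,36,68] → X
    (8,3)@(17, 7): e=[88,-12,44] → .
    (5,4)@(11, 9): e=[0,60,60] → X  [on edge]
    (8,4)@(17, 9): e=[108,-12,24] → .
    (10,4)@(21, 9): e=[180,-60,0] → .  [on edge]
    (5,5)@(11, 11): e=[20,60,40] → X
    (8,5)@(17, 11): e=[128,-12,4] → .
    (4,6)@(9, 13): e=[4,84,32] → X
    (5,7)@(11, 15): e=[60,60,0] → X  [on edge]
  covered (16 px):
    . . . . . . . . . . . .
    . . . . . . . X . . . .
    . . . . . . . X . . . .
    . . . . . . X X . . . .
    . . . . . X X X . . . .
    . . . . . X X X . . . .
    . . . . X X X . . . . .
    . . . . X X . . . . . .
    . . . X . . . . . . . .
    . . . . . . . . . . . .
T3:
  2·area = 84  (B↔C swapped to make it positive)
  edge (18, 0)→(24, 6): d=(6,6) inclusive
  edge (24, 6)→(14, 10): d=(-10,4) inclusive
  edge (14, 10)→(18, 0): d=(4,-10) inclusive
    (9,0)@(19, 1): e=[0,70,14] → X  [on edge]
    (10,0)@(21, 1): e=[-12,62,34] → .
    (8,1)@(17, 3): e=[24,58,2] → X
    (10,1)@(21, 3): e=[0,42,42] → X  [on edge]
    (11,1)@(23, 3): e=[-12,34,62] → .
    (8,2)@(17, 5): e=[36,38,10] → X
    (11,2)@(23, 5): e=[0,14,70] → X  [on edge]
    (8,3)@(17, 7): e=[48,18,18] → X
    (11,3)@(23, 7): e=[12,-6,78] → .
    (7,4)@(15, 9): e=[72,6,6] → X
    (8,4)@(17, 9): e=[60,-2,26] → .
    (9,4)@(19, 9): e=[48,-10,46] → .
  covered (12 px):
    . . . . . . . . . X . .
    . . . . . . . . X X X .
    . . . . . . . . X X X X
    . . . . . . . . X X X .
    . . . . . . . X . . . .
    . . . . . . . . . . . .
    . . . . . . . . . . . .
    . . . . . . . . . . . .
    . . . . . . . . . . . .
    . . . . . . . . . . . .
T4:
  2·area = 106  (B↔C swapped to make it positive)
  edge (19, 18)→(5, 20): d=(-14,2) inclusive
  edge (5, 20)→(22, 10): d=(17,-10) inclusive
  edge (22, 10)→(19, 18): d=(-3,8) inclusive
    (10,5)@(21, 11): e=[94,7,5] → X
    (11,5)@(23, 11): e=[90,27,-11] → .
    (8,6)@(17, 13): e=[74,1,31] → X
    (9,6)@(19, 13): e=[70,21,15] → X
    (10,6)@(21, 13): e=[66,41,-1] → .
    (7,7)@(15, 15): e=[50,15,41] → X
    (10,7)@(21, 15): e=[38,75,-7] → .
    (5,8)@(11, 17): e=[30,9,67] → X
    (6,8)@(13, 17): e=[26,29,51] → X
    (10,8)@(21, 17): e=[10,109,-13] → .
    (3,9)@(7, 19): e=[10,3,93] → X
    (4,9)@(9, 19): e=[6,23,77] → X
  covered (14 px):
    . . . . . . . . . . . .
    . . . . . . . . . . . .
    . . . . . . . . . . . .
    . . . . . . . . . . . .
    . . . . . . . . . . . .
    . . . . . . . . . . X .
    . . . . . . . . X X . .
    . . . . . . . X X X . .
    . . . . . X X X X X . .
    . . . X X X . . . . . .

Z-buffer (winner per pixel, '.' = empty):
  . . . . . . . . . 3 . .
  . . . . . . . 2 3 3 3 .
  . . . . . . . 2 3 3 3 3
  . . . 0 0 . 2 2 3 3 3 .
  . . 0 1 1 1 2 2 . . . .
  . . . 0 . 2 2 2 . . 4 .
  . . . . 2 2 2 . 4 4 . .
  . . . . 2 2 . 4 4 4 . .
  . . . 2 . 4 4 4 4 4 . .
  . . . 4 4 4 . . . . . .

Final: 2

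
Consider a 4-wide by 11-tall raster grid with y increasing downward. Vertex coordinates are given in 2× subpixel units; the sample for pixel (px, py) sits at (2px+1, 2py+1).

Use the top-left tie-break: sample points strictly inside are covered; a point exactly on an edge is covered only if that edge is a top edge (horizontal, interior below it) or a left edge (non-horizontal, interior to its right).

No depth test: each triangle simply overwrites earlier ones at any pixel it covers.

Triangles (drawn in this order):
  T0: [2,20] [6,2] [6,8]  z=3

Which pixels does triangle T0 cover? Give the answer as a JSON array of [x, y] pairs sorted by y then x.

T0:
  2·area = 24
  edge (2, 20)→(6, 2): d=(4,-18) top-left  bias=+0
  edge (6, 2)→(6, 8): d=(0,6) right/bottom  bias=-1
  edge (6, 8)→(2, 20): d=(-4,12) right/bottom  bias=-1
    (3,2)@(7, 5): e=[30,-6,0] → .  [on edge]
    (2,3)@(5, 7): e=[2,6,16] → X
    (3,3)@(7, 7): e=[38,-6,-8] → .
    (2,4)@(5, 9): e=[10,6,8] → X
    (3,4)@(7, 9): e=[46,-6,-16] → .
    (2,5)@(5, 11): e=[18,6,0] → .  [on edge]
    (1,8)@(3, 17): e=[6,18,0] → .  [on edge]
  covered (2 px):
    . . . .
    . . . .
    . . . .
    . . X .
    . . X .
    . . . .
    . . . .
    . . . .
    . . . .
    . . . .
    . . . .

Answer: [[2,3],[2,4]]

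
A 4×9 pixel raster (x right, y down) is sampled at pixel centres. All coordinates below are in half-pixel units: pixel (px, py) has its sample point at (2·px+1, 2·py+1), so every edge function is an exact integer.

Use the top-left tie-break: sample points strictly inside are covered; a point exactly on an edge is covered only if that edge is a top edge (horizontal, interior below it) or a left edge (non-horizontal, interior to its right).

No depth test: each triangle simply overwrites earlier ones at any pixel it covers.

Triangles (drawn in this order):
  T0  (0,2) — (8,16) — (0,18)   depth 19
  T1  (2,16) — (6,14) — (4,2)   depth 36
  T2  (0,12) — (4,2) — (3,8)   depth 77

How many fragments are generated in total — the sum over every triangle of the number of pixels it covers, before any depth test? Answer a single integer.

T0:
  2·area = 128
  edge (0, 2)→(8, 16): d=(8,14) right/bottom  bias=-1
  edge (8, 16)→(0, 18): d=(-8,2) right/bottom  bias=-1
  edge (0, 18)→(0, 2): d=(0,-16) top-left  bias=+0
    (0,2)@(1, 5): e=[10,102,16] → X
    (1,2)@(3, 5): e=[-18,98,48] → .
    (0,3)@(1, 7): e=[26,86,16] → X
    (1,3)@(3, 7): e=[-2,82,48] → .
    (0,4)@(1, 9): e=[42,70,16] → X
    (1,4)@(3, 9): e=[14,66,48] → X
    (2,4)@(5, 9): e=[-14,62,80] → .
    (0,5)@(1, 11): e=[58,54,16] → X
    (2,5)@(5, 11): e=[2,46,80] → X
    (3,5)@(7, 11): e=[-26,42,112] → .
    (0,6)@(1, 13): e=[74,38,16] → X
    (3,6)@(7, 13): e=[-10,26,112] → .
  covered (16 px):
    . . . .
    . . . .
    X . . .
    X . . .
    X X . .
    X X X .
    X X X .
    X X X X
    X X . .
T1:
  2·area = 52  (B↔C swapped to make it positive)
  edge (2, 16)→(4, 2): d=(2,-14) top-left  bias=+0
  edge (4, 2)→(6, 14): d=(2,12) right/bottom  bias=-1
  edge (6, 14)→(2, 16): d=(-4,2) right/bottom  bias=-1
    (1,4)@(3, 9): e=[0,26,26] → X  [on edge]
    (2,4)@(5, 9): e=[28,2,22] → X
    (3,4)@(7, 9): e=[56,-22,18] → .
    (1,5)@(3, 11): e=[4,30,18] → X
    (3,5)@(7, 11): e=[60,-18,10] → .
    (1,6)@(3, 13): e=[8,34,10] → X
    (3,6)@(7, 13): e=[64,-14,2] → .
    (1,7)@(3, 15): e=[12,38,2] → X
    (2,7)@(5, 15): e=[40,14,-2] → .
    (1,8)@(3, 17): e=[16,42,-6] → .
  covered (7 px):
    . . . .
    . . . .
    . . . .
    . . . .
    . X X .
    . X X .
    . X X .
    . X . .
    . . . .
T2:
  2·area = 14
  edge (0, 12)→(4, 2): d=(4,-10) top-left  bias=+0
  edge (4, 2)→(3, 8): d=(-1,6) right/bottom  bias=-1
  edge (3, 8)→(0, 12): d=(-3,4) right/bottom  bias=-1
    (1,2)@(3, 5): e=[2,3,9] → X
    (2,2)@(5, 5): e=[22,-9,1] → .
    (1,3)@(3, 7): e=[10,1,3] → X
    (2,3)@(5, 7): e=[30,-11,-5] → .
    (1,4)@(3, 9): e=[18,-1,-3] → .
  covered (2 px):
    . . . .
    . . . .
    . X . .
    . X . .
    . . . .
    . . . .
    . . . .
    . . . .
    . . . .

Result: 25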